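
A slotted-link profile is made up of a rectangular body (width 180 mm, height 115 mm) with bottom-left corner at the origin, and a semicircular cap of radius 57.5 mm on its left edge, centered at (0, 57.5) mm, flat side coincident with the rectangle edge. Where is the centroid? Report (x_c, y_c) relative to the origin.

x_c = 67.05 mm, y_c = 57.50 mm

rectangular body: A = 180 × 115 = 20700.00, centroid at (90.00, 57.50).
semicircular end: A = ½π·57.5² = 5193.45, centroid at (-24.40, 57.50).
ΣA = 25893.45 mm², ΣAx_c = 1736260.42 mm³, ΣAy_c = 1488873.11 mm³.
x_c = 1736260.42/25893.45 = 67.05 mm; y_c = 1488873.11/25893.45 = 57.50 mm.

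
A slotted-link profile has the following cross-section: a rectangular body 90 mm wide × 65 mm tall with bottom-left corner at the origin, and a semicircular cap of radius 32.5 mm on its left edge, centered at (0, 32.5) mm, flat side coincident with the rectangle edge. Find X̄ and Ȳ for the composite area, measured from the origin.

Part | A | x̄ᵢ | ȳᵢ | A·x̄ᵢ | A·ȳᵢ
rectangular body | 5850.00 | 45.00 | 32.50 | 263250.00 | 190125.00
semicircular end | 1659.15 | -13.79 | 32.50 | -22885.42 | 53922.49
Σ | 7509.15 |  |  | 240364.58 | 244047.49
X̄ = 240364.58 / 7509.15 = 32.01 mm
Ȳ = 244047.49 / 7509.15 = 32.50 mm

X̄ = 32.01 mm, Ȳ = 32.50 mm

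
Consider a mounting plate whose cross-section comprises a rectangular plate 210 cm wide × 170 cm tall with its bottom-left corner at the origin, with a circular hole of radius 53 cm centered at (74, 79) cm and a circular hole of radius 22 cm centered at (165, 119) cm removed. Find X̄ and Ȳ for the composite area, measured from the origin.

X̄ = 112.19 cm, Ȳ = 85.05 cm

Part | A | x̄ᵢ | ȳᵢ | A·x̄ᵢ | A·ȳᵢ
plate | 35700.00 | 105.00 | 85.00 | 3748500.00 | 3034500.00
hole 1 | -8824.73 | 74.00 | 79.00 | -653030.30 | -697153.97
hole 2 | -1520.53 | 165.00 | 119.00 | -250887.59 | -180943.17
Σ | 25354.74 |  |  | 2844582.11 | 2156402.86
X̄ = 2844582.11 / 25354.74 = 112.19 cm
Ȳ = 2156402.86 / 25354.74 = 85.05 cm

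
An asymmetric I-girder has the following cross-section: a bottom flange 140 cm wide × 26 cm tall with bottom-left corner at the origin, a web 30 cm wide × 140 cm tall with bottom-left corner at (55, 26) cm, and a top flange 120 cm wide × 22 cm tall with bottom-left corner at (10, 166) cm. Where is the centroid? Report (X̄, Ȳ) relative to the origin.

Part | A | x̄ᵢ | ȳᵢ | A·x̄ᵢ | A·ȳᵢ
bottom flange | 3640.00 | 70.00 | 13.00 | 254800.00 | 47320.00
web | 4200.00 | 70.00 | 96.00 | 294000.00 | 403200.00
top flange | 2640.00 | 70.00 | 177.00 | 184800.00 | 467280.00
Σ | 10480.00 |  |  | 733600.00 | 917800.00
X̄ = 733600.00 / 10480.00 = 70.00 cm
Ȳ = 917800.00 / 10480.00 = 87.58 cm

X̄ = 70.00 cm, Ȳ = 87.58 cm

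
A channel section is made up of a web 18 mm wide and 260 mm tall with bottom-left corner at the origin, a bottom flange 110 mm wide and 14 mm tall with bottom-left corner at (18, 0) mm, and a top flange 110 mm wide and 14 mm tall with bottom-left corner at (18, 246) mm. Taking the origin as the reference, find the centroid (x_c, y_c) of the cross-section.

x_c = 34.40 mm, y_c = 130.00 mm

Part | A | x̄ᵢ | ȳᵢ | A·x̄ᵢ | A·ȳᵢ
web | 4680.00 | 9.00 | 130.00 | 42120.00 | 608400.00
bottom flange | 1540.00 | 73.00 | 7.00 | 112420.00 | 10780.00
top flange | 1540.00 | 73.00 | 253.00 | 112420.00 | 389620.00
Σ | 7760.00 |  |  | 266960.00 | 1008800.00
x_c = 266960.00 / 7760.00 = 34.40 mm
y_c = 1008800.00 / 7760.00 = 130.00 mm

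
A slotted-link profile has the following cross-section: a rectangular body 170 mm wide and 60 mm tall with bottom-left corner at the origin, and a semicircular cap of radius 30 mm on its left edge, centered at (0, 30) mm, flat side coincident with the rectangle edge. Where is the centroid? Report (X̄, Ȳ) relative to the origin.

X̄ = 73.10 mm, Ȳ = 30.00 mm

rectangular body: A = 170 × 60 = 10200.00, centroid at (85.00, 30.00).
semicircular end: A = ½π·30² = 1413.72, centroid at (-12.73, 30.00).
ΣA = 11613.72 mm², ΣAX̄ = 849000.00 mm³, ΣAȲ = 348411.50 mm³.
X̄ = 849000.00/11613.72 = 73.10 mm; Ȳ = 348411.50/11613.72 = 30.00 mm.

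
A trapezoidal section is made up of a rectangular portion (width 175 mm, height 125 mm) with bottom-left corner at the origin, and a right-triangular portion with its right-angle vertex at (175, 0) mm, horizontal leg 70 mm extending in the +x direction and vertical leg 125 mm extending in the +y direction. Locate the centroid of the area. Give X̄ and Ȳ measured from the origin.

rectangular portion: A = 175 × 125 = 21875.00, centroid at (87.50, 62.50).
triangular portion: A = ½·70·125 = 4375.00, centroid at (198.33, 41.67).
ΣA = 26250.00 mm², ΣAX̄ = 2781770.83 mm³, ΣAȲ = 1549479.17 mm³.
X̄ = 2781770.83/26250.00 = 105.97 mm; Ȳ = 1549479.17/26250.00 = 59.03 mm.

X̄ = 105.97 mm, Ȳ = 59.03 mm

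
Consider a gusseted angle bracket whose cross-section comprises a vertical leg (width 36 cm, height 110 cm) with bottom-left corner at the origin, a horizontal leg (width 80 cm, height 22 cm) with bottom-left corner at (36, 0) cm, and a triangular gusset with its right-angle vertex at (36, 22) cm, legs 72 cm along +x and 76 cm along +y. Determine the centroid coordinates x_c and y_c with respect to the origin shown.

Part | A | x̄ᵢ | ȳᵢ | A·x̄ᵢ | A·ȳᵢ
vertical leg | 3960.00 | 18.00 | 55.00 | 71280.00 | 217800.00
horizontal leg | 1760.00 | 76.00 | 11.00 | 133760.00 | 19360.00
gusset | 2736.00 | 60.00 | 47.33 | 164160.00 | 129504.00
Σ | 8456.00 |  |  | 369200.00 | 366664.00
x_c = 369200.00 / 8456.00 = 43.66 cm
y_c = 366664.00 / 8456.00 = 43.36 cm

x_c = 43.66 cm, y_c = 43.36 cm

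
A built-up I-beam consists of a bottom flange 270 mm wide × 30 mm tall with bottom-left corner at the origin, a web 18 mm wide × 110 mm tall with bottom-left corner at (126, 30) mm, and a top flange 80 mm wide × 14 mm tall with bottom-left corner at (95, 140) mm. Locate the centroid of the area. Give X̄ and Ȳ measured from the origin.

bottom flange: A = 270 × 30 = 8100.00, centroid at (135.00, 15.00).
web: A = 18 × 110 = 1980.00, centroid at (135.00, 85.00).
top flange: A = 80 × 14 = 1120.00, centroid at (135.00, 147.00).
ΣA = 11200.00 mm²
ΣAX̄ = (8100.00)(135.00) + (1980.00)(135.00) + (1120.00)(135.00) = 1512000.00 mm³
ΣAȲ = (8100.00)(15.00) + (1980.00)(85.00) + (1120.00)(147.00) = 454440.00 mm³
X̄ = 1512000.00 / 11200.00 = 135.00 mm
Ȳ = 454440.00 / 11200.00 = 40.58 mm

X̄ = 135.00 mm, Ȳ = 40.58 mm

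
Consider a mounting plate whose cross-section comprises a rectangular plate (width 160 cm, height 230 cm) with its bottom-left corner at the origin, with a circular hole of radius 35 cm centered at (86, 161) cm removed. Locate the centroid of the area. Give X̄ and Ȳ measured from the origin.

X̄ = 79.30 cm, Ȳ = 109.63 cm

plate: A = 160 × 230 = 36800.00, centroid at (80.00, 115.00).
hole: A = −π·35² = -3848.45, centroid at (86.00, 161.00).
ΣA = 32951.55 cm², ΣAX̄ = 2613033.21 cm³, ΣAȲ = 3612399.39 cm³.
X̄ = 2613033.21/32951.55 = 79.30 cm; Ȳ = 3612399.39/32951.55 = 109.63 cm.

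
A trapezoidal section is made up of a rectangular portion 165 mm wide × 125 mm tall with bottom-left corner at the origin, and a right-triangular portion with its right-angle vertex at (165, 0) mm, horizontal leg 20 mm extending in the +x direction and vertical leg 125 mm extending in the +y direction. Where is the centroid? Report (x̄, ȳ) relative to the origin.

x̄ = 87.60 mm, ȳ = 61.31 mm

rectangular portion: A = 165 × 125 = 20625.00, centroid at (82.50, 62.50).
triangular portion: A = ½·20·125 = 1250.00, centroid at (171.67, 41.67).
ΣA = 21875.00 mm²
ΣAx̄ = (20625.00)(82.50) + (1250.00)(171.67) = 1916145.83 mm³
ΣAȳ = (20625.00)(62.50) + (1250.00)(41.67) = 1341145.83 mm³
x̄ = 1916145.83 / 21875.00 = 87.60 mm
ȳ = 1341145.83 / 21875.00 = 61.31 mm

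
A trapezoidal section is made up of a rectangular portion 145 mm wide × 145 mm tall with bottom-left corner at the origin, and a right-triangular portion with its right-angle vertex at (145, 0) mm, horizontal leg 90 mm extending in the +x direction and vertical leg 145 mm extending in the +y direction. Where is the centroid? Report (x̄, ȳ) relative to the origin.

x̄ = 96.78 mm, ȳ = 66.78 mm

rectangular portion: A = 145 × 145 = 21025.00, centroid at (72.50, 72.50).
triangular portion: A = ½·90·145 = 6525.00, centroid at (175.00, 48.33).
ΣA = 27550.00 mm²
ΣAx̄ = (21025.00)(72.50) + (6525.00)(175.00) = 2666187.50 mm³
ΣAȳ = (21025.00)(72.50) + (6525.00)(48.33) = 1839687.50 mm³
x̄ = 2666187.50 / 27550.00 = 96.78 mm
ȳ = 1839687.50 / 27550.00 = 66.78 mm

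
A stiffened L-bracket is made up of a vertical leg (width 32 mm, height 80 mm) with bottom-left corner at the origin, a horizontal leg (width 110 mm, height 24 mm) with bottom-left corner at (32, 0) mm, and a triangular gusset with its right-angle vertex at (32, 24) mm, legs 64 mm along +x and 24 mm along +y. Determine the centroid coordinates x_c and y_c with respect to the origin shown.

vertical leg: A = 32 × 80 = 2560.00, centroid at (16.00, 40.00).
horizontal leg: A = 110 × 24 = 2640.00, centroid at (87.00, 12.00).
gusset: A = ½·64·24 = 768.00, centroid at (53.33, 32.00).
ΣA = 5968.00 mm²
ΣAx_c = (2560.00)(16.00) + (2640.00)(87.00) + (768.00)(53.33) = 311600.00 mm³
ΣAy_c = (2560.00)(40.00) + (2640.00)(12.00) + (768.00)(32.00) = 158656.00 mm³
x_c = 311600.00 / 5968.00 = 52.21 mm
y_c = 158656.00 / 5968.00 = 26.58 mm

x_c = 52.21 mm, y_c = 26.58 mm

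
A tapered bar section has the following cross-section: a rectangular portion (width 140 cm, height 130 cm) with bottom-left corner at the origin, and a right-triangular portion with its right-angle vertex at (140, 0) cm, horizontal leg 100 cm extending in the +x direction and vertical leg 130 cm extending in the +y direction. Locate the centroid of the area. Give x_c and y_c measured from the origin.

rectangular portion: A = 140 × 130 = 18200.00, centroid at (70.00, 65.00).
triangular portion: A = ½·100·130 = 6500.00, centroid at (173.33, 43.33).
ΣA = 24700.00 cm², ΣAx_c = 2400666.67 cm³, ΣAy_c = 1464666.67 cm³.
x_c = 2400666.67/24700.00 = 97.19 cm; y_c = 1464666.67/24700.00 = 59.30 cm.

x_c = 97.19 cm, y_c = 59.30 cm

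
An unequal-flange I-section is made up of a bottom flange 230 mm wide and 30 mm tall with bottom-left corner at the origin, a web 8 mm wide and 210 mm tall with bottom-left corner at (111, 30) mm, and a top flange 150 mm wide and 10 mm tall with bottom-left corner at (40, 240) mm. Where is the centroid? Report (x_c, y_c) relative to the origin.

x_c = 115.00 mm, y_c = 69.23 mm

Part | A | x̄ᵢ | ȳᵢ | A·x̄ᵢ | A·ȳᵢ
bottom flange | 6900.00 | 115.00 | 15.00 | 793500.00 | 103500.00
web | 1680.00 | 115.00 | 135.00 | 193200.00 | 226800.00
top flange | 1500.00 | 115.00 | 245.00 | 172500.00 | 367500.00
Σ | 10080.00 |  |  | 1159200.00 | 697800.00
x_c = 1159200.00 / 10080.00 = 115.00 mm
y_c = 697800.00 / 10080.00 = 69.23 mm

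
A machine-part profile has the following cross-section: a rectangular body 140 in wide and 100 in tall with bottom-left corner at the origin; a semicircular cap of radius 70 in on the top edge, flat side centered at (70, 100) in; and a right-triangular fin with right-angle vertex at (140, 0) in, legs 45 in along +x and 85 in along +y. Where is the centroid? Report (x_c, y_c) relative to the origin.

Part | A | x̄ᵢ | ȳᵢ | A·x̄ᵢ | A·ȳᵢ
rectangular body | 14000.00 | 70.00 | 50.00 | 980000.00 | 700000.00
semicircular top | 7696.90 | 70.00 | 129.71 | 538783.14 | 998356.87
triangular fin | 1912.50 | 155.00 | 28.33 | 296437.50 | 54187.50
Σ | 23609.40 |  |  | 1815220.64 | 1752544.37
x_c = 1815220.64 / 23609.40 = 76.89 in
y_c = 1752544.37 / 23609.40 = 74.23 in

x_c = 76.89 in, y_c = 74.23 in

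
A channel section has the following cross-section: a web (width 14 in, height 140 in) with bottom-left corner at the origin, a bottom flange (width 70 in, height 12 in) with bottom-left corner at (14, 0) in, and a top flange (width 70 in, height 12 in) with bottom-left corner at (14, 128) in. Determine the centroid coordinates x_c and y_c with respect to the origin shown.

x_c = 26.38 in, y_c = 70.00 in

web: A = 14 × 140 = 1960.00, centroid at (7.00, 70.00).
bottom flange: A = 70 × 12 = 840.00, centroid at (49.00, 6.00).
top flange: A = 70 × 12 = 840.00, centroid at (49.00, 134.00).
ΣA = 3640.00 in²
ΣAx_c = (1960.00)(7.00) + (840.00)(49.00) + (840.00)(49.00) = 96040.00 in³
ΣAy_c = (1960.00)(70.00) + (840.00)(6.00) + (840.00)(134.00) = 254800.00 in³
x_c = 96040.00 / 3640.00 = 26.38 in
y_c = 254800.00 / 3640.00 = 70.00 in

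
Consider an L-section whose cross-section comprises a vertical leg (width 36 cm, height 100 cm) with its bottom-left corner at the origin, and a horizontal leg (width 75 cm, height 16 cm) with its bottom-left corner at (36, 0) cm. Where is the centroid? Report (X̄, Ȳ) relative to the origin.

vertical leg: A = 36 × 100 = 3600.00, centroid at (18.00, 50.00).
horizontal leg: A = 75 × 16 = 1200.00, centroid at (73.50, 8.00).
ΣA = 4800.00 cm², ΣAX̄ = 153000.00 cm³, ΣAȲ = 189600.00 cm³.
X̄ = 153000.00/4800.00 = 31.88 cm; Ȳ = 189600.00/4800.00 = 39.50 cm.

X̄ = 31.88 cm, Ȳ = 39.50 cm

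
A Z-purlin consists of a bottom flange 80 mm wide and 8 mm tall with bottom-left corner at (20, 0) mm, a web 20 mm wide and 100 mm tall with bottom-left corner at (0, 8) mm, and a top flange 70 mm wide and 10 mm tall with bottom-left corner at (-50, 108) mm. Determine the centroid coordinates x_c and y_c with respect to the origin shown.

x_c = 14.34 mm, y_c = 59.18 mm

bottom flange: A = 80 × 8 = 640.00, centroid at (60.00, 4.00).
web: A = 20 × 100 = 2000.00, centroid at (10.00, 58.00).
top flange: A = 70 × 10 = 700.00, centroid at (-15.00, 113.00).
ΣA = 3340.00 mm²
ΣAx_c = (640.00)(60.00) + (2000.00)(10.00) + (700.00)(-15.00) = 47900.00 mm³
ΣAy_c = (640.00)(4.00) + (2000.00)(58.00) + (700.00)(113.00) = 197660.00 mm³
x_c = 47900.00 / 3340.00 = 14.34 mm
y_c = 197660.00 / 3340.00 = 59.18 mm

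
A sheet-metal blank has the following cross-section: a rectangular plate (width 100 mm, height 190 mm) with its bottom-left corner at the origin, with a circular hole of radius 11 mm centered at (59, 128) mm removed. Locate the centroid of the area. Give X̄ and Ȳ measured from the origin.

X̄ = 49.82 mm, Ȳ = 94.33 mm

plate: A = 100 × 190 = 19000.00, centroid at (50.00, 95.00).
hole: A = −π·11² = -380.13, centroid at (59.00, 128.00).
ΣA = 18619.87 mm², ΣAX̄ = 927572.17 mm³, ΣAȲ = 1756343.01 mm³.
X̄ = 927572.17/18619.87 = 49.82 mm; Ȳ = 1756343.01/18619.87 = 94.33 mm.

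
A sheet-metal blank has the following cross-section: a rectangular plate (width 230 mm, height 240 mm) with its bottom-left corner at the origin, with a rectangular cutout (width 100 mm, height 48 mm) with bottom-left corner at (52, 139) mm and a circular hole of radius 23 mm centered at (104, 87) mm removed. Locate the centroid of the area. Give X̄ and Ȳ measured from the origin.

X̄ = 116.66 mm, Ȳ = 116.89 mm

Part | A | x̄ᵢ | ȳᵢ | A·x̄ᵢ | A·ȳᵢ
plate | 55200.00 | 115.00 | 120.00 | 6348000.00 | 6624000.00
hole 1 | -4800.00 | 102.00 | 163.00 | -489600.00 | -782400.00
hole 2 | -1661.90 | 104.00 | 87.00 | -172837.86 | -144585.52
Σ | 48738.10 |  |  | 5685562.14 | 5697014.48
X̄ = 5685562.14 / 48738.10 = 116.66 mm
Ȳ = 5697014.48 / 48738.10 = 116.89 mm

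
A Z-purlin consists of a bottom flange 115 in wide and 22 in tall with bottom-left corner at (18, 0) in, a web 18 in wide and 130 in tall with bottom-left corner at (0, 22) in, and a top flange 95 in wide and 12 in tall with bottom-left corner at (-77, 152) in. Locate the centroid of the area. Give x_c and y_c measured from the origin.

x_c = 29.69 in, y_c = 68.47 in

bottom flange: A = 115 × 22 = 2530.00, centroid at (75.50, 11.00).
web: A = 18 × 130 = 2340.00, centroid at (9.00, 87.00).
top flange: A = 95 × 12 = 1140.00, centroid at (-29.50, 158.00).
ΣA = 6010.00 in²
ΣAx_c = (2530.00)(75.50) + (2340.00)(9.00) + (1140.00)(-29.50) = 178445.00 in³
ΣAy_c = (2530.00)(11.00) + (2340.00)(87.00) + (1140.00)(158.00) = 411530.00 in³
x_c = 178445.00 / 6010.00 = 29.69 in
y_c = 411530.00 / 6010.00 = 68.47 in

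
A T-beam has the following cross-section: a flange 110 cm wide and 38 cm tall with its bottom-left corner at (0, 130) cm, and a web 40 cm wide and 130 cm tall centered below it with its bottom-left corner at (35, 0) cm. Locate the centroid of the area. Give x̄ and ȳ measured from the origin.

web: A = 40 × 130 = 5200.00, centroid at (55.00, 65.00).
flange: A = 110 × 38 = 4180.00, centroid at (55.00, 149.00).
ΣA = 9380.00 cm²
ΣAx̄ = (5200.00)(55.00) + (4180.00)(55.00) = 515900.00 cm³
ΣAȳ = (5200.00)(65.00) + (4180.00)(149.00) = 960820.00 cm³
x̄ = 515900.00 / 9380.00 = 55.00 cm
ȳ = 960820.00 / 9380.00 = 102.43 cm

x̄ = 55.00 cm, ȳ = 102.43 cm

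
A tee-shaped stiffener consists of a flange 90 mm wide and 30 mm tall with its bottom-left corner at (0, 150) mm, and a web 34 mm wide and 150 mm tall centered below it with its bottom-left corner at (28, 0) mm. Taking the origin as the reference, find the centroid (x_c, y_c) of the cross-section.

x_c = 45.00 mm, y_c = 106.15 mm

web: A = 34 × 150 = 5100.00, centroid at (45.00, 75.00).
flange: A = 90 × 30 = 2700.00, centroid at (45.00, 165.00).
ΣA = 7800.00 mm², ΣAx_c = 351000.00 mm³, ΣAy_c = 828000.00 mm³.
x_c = 351000.00/7800.00 = 45.00 mm; y_c = 828000.00/7800.00 = 106.15 mm.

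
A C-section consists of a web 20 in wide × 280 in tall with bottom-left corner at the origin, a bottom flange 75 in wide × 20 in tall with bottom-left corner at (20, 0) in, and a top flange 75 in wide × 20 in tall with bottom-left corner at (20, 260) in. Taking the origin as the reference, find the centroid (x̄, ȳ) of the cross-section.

web: A = 20 × 280 = 5600.00, centroid at (10.00, 140.00).
bottom flange: A = 75 × 20 = 1500.00, centroid at (57.50, 10.00).
top flange: A = 75 × 20 = 1500.00, centroid at (57.50, 270.00).
ΣA = 8600.00 in², ΣAx̄ = 228500.00 in³, ΣAȳ = 1204000.00 in³.
x̄ = 228500.00/8600.00 = 26.57 in; ȳ = 1204000.00/8600.00 = 140.00 in.

x̄ = 26.57 in, ȳ = 140.00 in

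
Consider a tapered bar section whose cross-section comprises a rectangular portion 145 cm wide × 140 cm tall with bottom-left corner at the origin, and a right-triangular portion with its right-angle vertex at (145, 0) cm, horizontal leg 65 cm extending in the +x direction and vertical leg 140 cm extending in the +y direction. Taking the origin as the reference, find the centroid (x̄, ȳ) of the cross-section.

rectangular portion: A = 145 × 140 = 20300.00, centroid at (72.50, 70.00).
triangular portion: A = ½·65·140 = 4550.00, centroid at (166.67, 46.67).
ΣA = 24850.00 cm²
ΣAx̄ = (20300.00)(72.50) + (4550.00)(166.67) = 2230083.33 cm³
ΣAȳ = (20300.00)(70.00) + (4550.00)(46.67) = 1633333.33 cm³
x̄ = 2230083.33 / 24850.00 = 89.74 cm
ȳ = 1633333.33 / 24850.00 = 65.73 cm

x̄ = 89.74 cm, ȳ = 65.73 cm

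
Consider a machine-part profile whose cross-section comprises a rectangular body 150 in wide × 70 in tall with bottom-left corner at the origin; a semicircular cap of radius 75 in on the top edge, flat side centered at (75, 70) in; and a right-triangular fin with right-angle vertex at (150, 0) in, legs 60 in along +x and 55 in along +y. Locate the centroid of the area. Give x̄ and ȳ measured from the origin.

rectangular body: A = 150 × 70 = 10500.00, centroid at (75.00, 35.00).
semicircular top: A = ½π·75² = 8835.73, centroid at (75.00, 101.83).
triangular fin: A = ½·60·55 = 1650.00, centroid at (170.00, 18.33).
ΣA = 20985.73 in², ΣAx̄ = 1730679.70 in³, ΣAȳ = 1297501.05 in³.
x̄ = 1730679.70/20985.73 = 82.47 in; ȳ = 1297501.05/20985.73 = 61.83 in.

x̄ = 82.47 in, ȳ = 61.83 in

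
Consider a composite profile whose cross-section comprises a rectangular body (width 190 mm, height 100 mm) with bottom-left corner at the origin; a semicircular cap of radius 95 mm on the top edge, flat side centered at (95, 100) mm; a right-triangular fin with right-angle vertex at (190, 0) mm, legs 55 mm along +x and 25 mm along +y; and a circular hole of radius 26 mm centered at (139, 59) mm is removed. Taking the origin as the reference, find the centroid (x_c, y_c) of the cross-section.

rectangular body: A = 190 × 100 = 19000.00, centroid at (95.00, 50.00).
semicircular top: A = ½π·95² = 14176.44, centroid at (95.00, 140.32).
triangular fin: A = ½·55·25 = 687.50, centroid at (208.33, 8.33).
hole: A = −π·26² = -2123.72, centroid at (139.00, 59.00).
ΣA = 31740.22 mm²
ΣAx_c = (19000.00)(95.00) + (14176.44)(95.00) + (687.50)(208.33) + (-2123.72)(139.00) = 2999794.06 mm³
ΣAy_c = (19000.00)(50.00) + (14176.44)(140.32) + (687.50)(8.33) + (-2123.72)(59.00) = 2819656.90 mm³
x_c = 2999794.06 / 31740.22 = 94.51 mm
y_c = 2819656.90 / 31740.22 = 88.84 mm

x_c = 94.51 mm, y_c = 88.84 mm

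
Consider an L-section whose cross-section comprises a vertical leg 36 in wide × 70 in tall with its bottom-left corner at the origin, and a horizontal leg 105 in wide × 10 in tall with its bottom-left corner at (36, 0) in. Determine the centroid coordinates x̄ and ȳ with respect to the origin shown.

vertical leg: A = 36 × 70 = 2520.00, centroid at (18.00, 35.00).
horizontal leg: A = 105 × 10 = 1050.00, centroid at (88.50, 5.00).
ΣA = 3570.00 in²
ΣAx̄ = (2520.00)(18.00) + (1050.00)(88.50) = 138285.00 in³
ΣAȳ = (2520.00)(35.00) + (1050.00)(5.00) = 93450.00 in³
x̄ = 138285.00 / 3570.00 = 38.74 in
ȳ = 93450.00 / 3570.00 = 26.18 in

x̄ = 38.74 in, ȳ = 26.18 in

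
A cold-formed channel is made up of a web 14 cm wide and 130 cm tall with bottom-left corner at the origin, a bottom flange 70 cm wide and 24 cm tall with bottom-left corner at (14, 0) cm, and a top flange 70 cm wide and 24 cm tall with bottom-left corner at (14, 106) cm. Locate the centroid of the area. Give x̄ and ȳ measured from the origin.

Part | A | x̄ᵢ | ȳᵢ | A·x̄ᵢ | A·ȳᵢ
web | 1820.00 | 7.00 | 65.00 | 12740.00 | 118300.00
bottom flange | 1680.00 | 49.00 | 12.00 | 82320.00 | 20160.00
top flange | 1680.00 | 49.00 | 118.00 | 82320.00 | 198240.00
Σ | 5180.00 |  |  | 177380.00 | 336700.00
x̄ = 177380.00 / 5180.00 = 34.24 cm
ȳ = 336700.00 / 5180.00 = 65.00 cm

x̄ = 34.24 cm, ȳ = 65.00 cm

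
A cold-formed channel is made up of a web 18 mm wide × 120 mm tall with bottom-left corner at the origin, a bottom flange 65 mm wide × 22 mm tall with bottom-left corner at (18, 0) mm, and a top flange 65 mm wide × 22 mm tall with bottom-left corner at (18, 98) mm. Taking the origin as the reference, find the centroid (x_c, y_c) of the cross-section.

x_c = 32.64 mm, y_c = 60.00 mm

web: A = 18 × 120 = 2160.00, centroid at (9.00, 60.00).
bottom flange: A = 65 × 22 = 1430.00, centroid at (50.50, 11.00).
top flange: A = 65 × 22 = 1430.00, centroid at (50.50, 109.00).
ΣA = 5020.00 mm², ΣAx_c = 163870.00 mm³, ΣAy_c = 301200.00 mm³.
x_c = 163870.00/5020.00 = 32.64 mm; y_c = 301200.00/5020.00 = 60.00 mm.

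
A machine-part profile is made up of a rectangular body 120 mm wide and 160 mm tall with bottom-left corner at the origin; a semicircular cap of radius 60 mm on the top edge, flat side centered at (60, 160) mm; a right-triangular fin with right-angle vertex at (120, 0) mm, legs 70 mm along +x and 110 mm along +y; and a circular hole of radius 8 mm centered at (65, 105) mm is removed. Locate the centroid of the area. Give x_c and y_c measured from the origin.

Part | A | x̄ᵢ | ȳᵢ | A·x̄ᵢ | A·ȳᵢ
rectangular body | 19200.00 | 60.00 | 80.00 | 1152000.00 | 1536000.00
semicircular top | 5654.87 | 60.00 | 185.46 | 339292.01 | 1048778.68
triangular fin | 3850.00 | 143.33 | 36.67 | 551833.33 | 141166.67
hole | -201.06 | 65.00 | 105.00 | -13069.03 | -21111.50
Σ | 28503.80 |  |  | 2030056.31 | 2704833.85
x_c = 2030056.31 / 28503.80 = 71.22 mm
y_c = 2704833.85 / 28503.80 = 94.89 mm

x_c = 71.22 mm, y_c = 94.89 mm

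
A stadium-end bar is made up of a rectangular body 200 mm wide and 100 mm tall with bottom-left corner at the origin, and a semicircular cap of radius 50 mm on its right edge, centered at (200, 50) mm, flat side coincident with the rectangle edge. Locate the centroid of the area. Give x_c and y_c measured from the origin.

x_c = 119.90 mm, y_c = 50.00 mm

rectangular body: A = 200 × 100 = 20000.00, centroid at (100.00, 50.00).
semicircular end: A = ½π·50² = 3926.99, centroid at (221.22, 50.00).
ΣA = 23926.99 mm²
ΣAx_c = (20000.00)(100.00) + (3926.99)(221.22) = 2868731.50 mm³
ΣAy_c = (20000.00)(50.00) + (3926.99)(50.00) = 1196349.54 mm³
x_c = 2868731.50 / 23926.99 = 119.90 mm
y_c = 1196349.54 / 23926.99 = 50.00 mm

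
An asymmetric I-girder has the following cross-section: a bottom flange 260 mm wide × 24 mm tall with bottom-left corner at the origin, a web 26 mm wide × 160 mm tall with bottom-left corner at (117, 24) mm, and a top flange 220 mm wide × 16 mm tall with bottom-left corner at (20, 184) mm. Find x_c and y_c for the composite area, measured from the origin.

x_c = 130.00 mm, y_c = 85.01 mm

bottom flange: A = 260 × 24 = 6240.00, centroid at (130.00, 12.00).
web: A = 26 × 160 = 4160.00, centroid at (130.00, 104.00).
top flange: A = 220 × 16 = 3520.00, centroid at (130.00, 192.00).
ΣA = 13920.00 mm²
ΣAx_c = (6240.00)(130.00) + (4160.00)(130.00) + (3520.00)(130.00) = 1809600.00 mm³
ΣAy_c = (6240.00)(12.00) + (4160.00)(104.00) + (3520.00)(192.00) = 1183360.00 mm³
x_c = 1809600.00 / 13920.00 = 130.00 mm
y_c = 1183360.00 / 13920.00 = 85.01 mm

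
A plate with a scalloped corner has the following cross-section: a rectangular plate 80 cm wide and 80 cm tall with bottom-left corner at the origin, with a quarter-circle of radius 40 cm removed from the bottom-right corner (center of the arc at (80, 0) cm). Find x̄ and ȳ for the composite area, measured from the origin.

x̄ = 34.37 cm, ȳ = 45.63 cm

plate: A = 80 × 80 = 6400.00, centroid at (40.00, 40.00).
removed quarter-circle: A = −¼π·40² = -1256.64, centroid at (63.02, 16.98).
ΣA = 5143.36 cm², ΣAx̄ = 176802.37 cm³, ΣAȳ = 234666.67 cm³.
x̄ = 176802.37/5143.36 = 34.37 cm; ȳ = 234666.67/5143.36 = 45.63 cm.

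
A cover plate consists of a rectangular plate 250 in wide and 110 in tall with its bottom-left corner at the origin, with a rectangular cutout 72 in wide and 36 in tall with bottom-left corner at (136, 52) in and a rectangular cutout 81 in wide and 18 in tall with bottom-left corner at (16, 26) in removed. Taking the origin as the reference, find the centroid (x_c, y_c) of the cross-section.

Part | A | x̄ᵢ | ȳᵢ | A·x̄ᵢ | A·ȳᵢ
plate | 27500.00 | 125.00 | 55.00 | 3437500.00 | 1512500.00
hole 1 | -2592.00 | 172.00 | 70.00 | -445824.00 | -181440.00
hole 2 | -1458.00 | 56.50 | 35.00 | -82377.00 | -51030.00
Σ | 23450.00 |  |  | 2909299.00 | 1280030.00
x_c = 2909299.00 / 23450.00 = 124.06 in
y_c = 1280030.00 / 23450.00 = 54.59 in

x_c = 124.06 in, y_c = 54.59 in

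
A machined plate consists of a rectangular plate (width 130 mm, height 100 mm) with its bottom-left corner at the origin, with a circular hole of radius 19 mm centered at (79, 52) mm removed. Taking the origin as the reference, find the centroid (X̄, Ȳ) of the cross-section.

Part | A | x̄ᵢ | ȳᵢ | A·x̄ᵢ | A·ȳᵢ
plate | 13000.00 | 65.00 | 50.00 | 845000.00 | 650000.00
hole | -1134.11 | 79.00 | 52.00 | -89595.08 | -58973.98
Σ | 11865.89 |  |  | 755404.92 | 591026.02
X̄ = 755404.92 / 11865.89 = 63.66 mm
Ȳ = 591026.02 / 11865.89 = 49.81 mm

X̄ = 63.66 mm, Ȳ = 49.81 mm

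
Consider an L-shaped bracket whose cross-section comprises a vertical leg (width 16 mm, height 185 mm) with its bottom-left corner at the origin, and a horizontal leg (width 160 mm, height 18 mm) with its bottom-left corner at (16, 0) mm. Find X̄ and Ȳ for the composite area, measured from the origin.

vertical leg: A = 16 × 185 = 2960.00, centroid at (8.00, 92.50).
horizontal leg: A = 160 × 18 = 2880.00, centroid at (96.00, 9.00).
ΣA = 5840.00 mm²
ΣAX̄ = (2960.00)(8.00) + (2880.00)(96.00) = 300160.00 mm³
ΣAȲ = (2960.00)(92.50) + (2880.00)(9.00) = 299720.00 mm³
X̄ = 300160.00 / 5840.00 = 51.40 mm
Ȳ = 299720.00 / 5840.00 = 51.32 mm

X̄ = 51.40 mm, Ȳ = 51.32 mm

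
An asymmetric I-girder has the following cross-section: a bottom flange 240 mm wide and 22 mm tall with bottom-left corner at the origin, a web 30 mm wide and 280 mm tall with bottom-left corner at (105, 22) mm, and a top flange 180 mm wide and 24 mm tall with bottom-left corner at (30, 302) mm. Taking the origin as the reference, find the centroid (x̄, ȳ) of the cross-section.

bottom flange: A = 240 × 22 = 5280.00, centroid at (120.00, 11.00).
web: A = 30 × 280 = 8400.00, centroid at (120.00, 162.00).
top flange: A = 180 × 24 = 4320.00, centroid at (120.00, 314.00).
ΣA = 18000.00 mm², ΣAx̄ = 2160000.00 mm³, ΣAȳ = 2775360.00 mm³.
x̄ = 2160000.00/18000.00 = 120.00 mm; ȳ = 2775360.00/18000.00 = 154.19 mm.

x̄ = 120.00 mm, ȳ = 154.19 mm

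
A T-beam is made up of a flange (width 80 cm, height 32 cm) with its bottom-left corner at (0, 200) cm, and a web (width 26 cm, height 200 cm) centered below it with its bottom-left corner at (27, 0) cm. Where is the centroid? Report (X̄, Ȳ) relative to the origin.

web: A = 26 × 200 = 5200.00, centroid at (40.00, 100.00).
flange: A = 80 × 32 = 2560.00, centroid at (40.00, 216.00).
ΣA = 7760.00 cm²
ΣAX̄ = (5200.00)(40.00) + (2560.00)(40.00) = 310400.00 cm³
ΣAȲ = (5200.00)(100.00) + (2560.00)(216.00) = 1072960.00 cm³
X̄ = 310400.00 / 7760.00 = 40.00 cm
Ȳ = 1072960.00 / 7760.00 = 138.27 cm

X̄ = 40.00 cm, Ȳ = 138.27 cm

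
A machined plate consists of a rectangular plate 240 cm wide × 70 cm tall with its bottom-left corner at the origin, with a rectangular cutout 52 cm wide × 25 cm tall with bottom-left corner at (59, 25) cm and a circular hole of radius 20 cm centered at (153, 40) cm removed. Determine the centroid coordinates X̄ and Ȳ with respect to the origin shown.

plate: A = 240 × 70 = 16800.00, centroid at (120.00, 35.00).
hole 1: A = −(52 × 25) = -1300.00, centroid at (85.00, 37.50).
hole 2: A = −π·20² = -1256.64, centroid at (153.00, 40.00).
ΣA = 14243.36 cm²
ΣAX̄ = (16800.00)(120.00) + (-1300.00)(85.00) + (-1256.64)(153.00) = 1713234.53 cm³
ΣAȲ = (16800.00)(35.00) + (-1300.00)(37.50) + (-1256.64)(40.00) = 488984.52 cm³
X̄ = 1713234.53 / 14243.36 = 120.28 cm
Ȳ = 488984.52 / 14243.36 = 34.33 cm

X̄ = 120.28 cm, Ȳ = 34.33 cm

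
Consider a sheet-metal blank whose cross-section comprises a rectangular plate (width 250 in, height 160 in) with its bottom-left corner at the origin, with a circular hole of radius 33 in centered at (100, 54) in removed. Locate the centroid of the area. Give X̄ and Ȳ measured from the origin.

Part | A | x̄ᵢ | ȳᵢ | A·x̄ᵢ | A·ȳᵢ
plate | 40000.00 | 125.00 | 80.00 | 5000000.00 | 3200000.00
hole | -3421.19 | 100.00 | 54.00 | -342119.44 | -184744.50
Σ | 36578.81 |  |  | 4657880.56 | 3015255.50
X̄ = 4657880.56 / 36578.81 = 127.34 in
Ȳ = 3015255.50 / 36578.81 = 82.43 in

X̄ = 127.34 in, Ȳ = 82.43 in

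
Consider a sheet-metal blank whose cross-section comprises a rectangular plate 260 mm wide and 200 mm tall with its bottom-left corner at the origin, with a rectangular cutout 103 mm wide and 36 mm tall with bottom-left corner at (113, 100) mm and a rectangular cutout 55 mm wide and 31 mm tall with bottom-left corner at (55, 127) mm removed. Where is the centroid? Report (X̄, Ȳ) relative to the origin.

X̄ = 128.99 mm, Ȳ = 97.01 mm

Part | A | x̄ᵢ | ȳᵢ | A·x̄ᵢ | A·ȳᵢ
plate | 52000.00 | 130.00 | 100.00 | 6760000.00 | 5200000.00
hole 1 | -3708.00 | 164.50 | 118.00 | -609966.00 | -437544.00
hole 2 | -1705.00 | 82.50 | 142.50 | -140662.50 | -242962.50
Σ | 46587.00 |  |  | 6009371.50 | 4519493.50
X̄ = 6009371.50 / 46587.00 = 128.99 mm
Ȳ = 4519493.50 / 46587.00 = 97.01 mm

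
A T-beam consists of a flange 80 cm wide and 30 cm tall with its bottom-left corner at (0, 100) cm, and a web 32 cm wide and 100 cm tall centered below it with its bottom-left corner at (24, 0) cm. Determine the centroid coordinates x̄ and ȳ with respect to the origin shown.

x̄ = 40.00 cm, ȳ = 77.86 cm

web: A = 32 × 100 = 3200.00, centroid at (40.00, 50.00).
flange: A = 80 × 30 = 2400.00, centroid at (40.00, 115.00).
ΣA = 5600.00 cm², ΣAx̄ = 224000.00 cm³, ΣAȳ = 436000.00 cm³.
x̄ = 224000.00/5600.00 = 40.00 cm; ȳ = 436000.00/5600.00 = 77.86 cm.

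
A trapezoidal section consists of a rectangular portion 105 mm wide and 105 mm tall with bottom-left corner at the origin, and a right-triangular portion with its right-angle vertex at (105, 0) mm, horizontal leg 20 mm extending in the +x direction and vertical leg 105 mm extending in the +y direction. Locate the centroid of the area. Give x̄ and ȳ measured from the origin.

x̄ = 57.64 mm, ȳ = 50.98 mm

rectangular portion: A = 105 × 105 = 11025.00, centroid at (52.50, 52.50).
triangular portion: A = ½·20·105 = 1050.00, centroid at (111.67, 35.00).
ΣA = 12075.00 mm²
ΣAx̄ = (11025.00)(52.50) + (1050.00)(111.67) = 696062.50 mm³
ΣAȳ = (11025.00)(52.50) + (1050.00)(35.00) = 615562.50 mm³
x̄ = 696062.50 / 12075.00 = 57.64 mm
ȳ = 615562.50 / 12075.00 = 50.98 mm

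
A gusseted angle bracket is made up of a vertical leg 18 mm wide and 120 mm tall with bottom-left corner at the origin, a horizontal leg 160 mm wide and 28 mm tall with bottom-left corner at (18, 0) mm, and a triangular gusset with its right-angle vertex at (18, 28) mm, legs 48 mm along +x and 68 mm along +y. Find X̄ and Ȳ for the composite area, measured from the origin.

vertical leg: A = 18 × 120 = 2160.00, centroid at (9.00, 60.00).
horizontal leg: A = 160 × 28 = 4480.00, centroid at (98.00, 14.00).
gusset: A = ½·48·68 = 1632.00, centroid at (34.00, 50.67).
ΣA = 8272.00 mm², ΣAX̄ = 513968.00 mm³, ΣAȲ = 275008.00 mm³.
X̄ = 513968.00/8272.00 = 62.13 mm; Ȳ = 275008.00/8272.00 = 33.25 mm.

X̄ = 62.13 mm, Ȳ = 33.25 mm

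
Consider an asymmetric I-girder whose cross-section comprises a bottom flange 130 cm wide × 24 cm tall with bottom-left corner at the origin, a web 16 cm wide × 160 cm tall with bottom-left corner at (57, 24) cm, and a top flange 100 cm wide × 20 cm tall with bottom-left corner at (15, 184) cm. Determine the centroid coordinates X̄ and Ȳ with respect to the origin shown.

bottom flange: A = 130 × 24 = 3120.00, centroid at (65.00, 12.00).
web: A = 16 × 160 = 2560.00, centroid at (65.00, 104.00).
top flange: A = 100 × 20 = 2000.00, centroid at (65.00, 194.00).
ΣA = 7680.00 cm²
ΣAX̄ = (3120.00)(65.00) + (2560.00)(65.00) + (2000.00)(65.00) = 499200.00 cm³
ΣAȲ = (3120.00)(12.00) + (2560.00)(104.00) + (2000.00)(194.00) = 691680.00 cm³
X̄ = 499200.00 / 7680.00 = 65.00 cm
Ȳ = 691680.00 / 7680.00 = 90.06 cm

X̄ = 65.00 cm, Ȳ = 90.06 cm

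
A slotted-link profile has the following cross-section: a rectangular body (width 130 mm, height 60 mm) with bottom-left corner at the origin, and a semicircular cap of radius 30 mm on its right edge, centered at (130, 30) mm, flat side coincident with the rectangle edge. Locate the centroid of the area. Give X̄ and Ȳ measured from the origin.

X̄ = 76.93 mm, Ȳ = 30.00 mm

rectangular body: A = 130 × 60 = 7800.00, centroid at (65.00, 30.00).
semicircular end: A = ½π·30² = 1413.72, centroid at (142.73, 30.00).
ΣA = 9213.72 mm²
ΣAX̄ = (7800.00)(65.00) + (1413.72)(142.73) = 708783.17 mm³
ΣAȲ = (7800.00)(30.00) + (1413.72)(30.00) = 276411.50 mm³
X̄ = 708783.17 / 9213.72 = 76.93 mm
Ȳ = 276411.50 / 9213.72 = 30.00 mm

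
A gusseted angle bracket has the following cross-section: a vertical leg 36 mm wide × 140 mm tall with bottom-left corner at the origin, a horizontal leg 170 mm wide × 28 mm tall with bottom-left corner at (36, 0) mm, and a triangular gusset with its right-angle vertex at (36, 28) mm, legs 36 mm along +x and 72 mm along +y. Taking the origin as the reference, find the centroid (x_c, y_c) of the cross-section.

vertical leg: A = 36 × 140 = 5040.00, centroid at (18.00, 70.00).
horizontal leg: A = 170 × 28 = 4760.00, centroid at (121.00, 14.00).
gusset: A = ½·36·72 = 1296.00, centroid at (48.00, 52.00).
ΣA = 11096.00 mm², ΣAx_c = 728888.00 mm³, ΣAy_c = 486832.00 mm³.
x_c = 728888.00/11096.00 = 65.69 mm; y_c = 486832.00/11096.00 = 43.87 mm.

x_c = 65.69 mm, y_c = 43.87 mm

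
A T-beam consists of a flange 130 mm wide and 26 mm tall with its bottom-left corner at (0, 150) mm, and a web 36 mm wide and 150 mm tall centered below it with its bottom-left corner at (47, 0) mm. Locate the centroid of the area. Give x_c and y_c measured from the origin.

web: A = 36 × 150 = 5400.00, centroid at (65.00, 75.00).
flange: A = 130 × 26 = 3380.00, centroid at (65.00, 163.00).
ΣA = 8780.00 mm², ΣAx_c = 570700.00 mm³, ΣAy_c = 955940.00 mm³.
x_c = 570700.00/8780.00 = 65.00 mm; y_c = 955940.00/8780.00 = 108.88 mm.

x_c = 65.00 mm, y_c = 108.88 mm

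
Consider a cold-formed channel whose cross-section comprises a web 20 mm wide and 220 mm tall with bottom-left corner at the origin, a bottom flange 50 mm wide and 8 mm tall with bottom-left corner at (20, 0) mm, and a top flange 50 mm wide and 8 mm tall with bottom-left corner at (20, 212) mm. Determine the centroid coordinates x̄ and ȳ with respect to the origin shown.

x̄ = 15.38 mm, ȳ = 110.00 mm

web: A = 20 × 220 = 4400.00, centroid at (10.00, 110.00).
bottom flange: A = 50 × 8 = 400.00, centroid at (45.00, 4.00).
top flange: A = 50 × 8 = 400.00, centroid at (45.00, 216.00).
ΣA = 5200.00 mm², ΣAx̄ = 80000.00 mm³, ΣAȳ = 572000.00 mm³.
x̄ = 80000.00/5200.00 = 15.38 mm; ȳ = 572000.00/5200.00 = 110.00 mm.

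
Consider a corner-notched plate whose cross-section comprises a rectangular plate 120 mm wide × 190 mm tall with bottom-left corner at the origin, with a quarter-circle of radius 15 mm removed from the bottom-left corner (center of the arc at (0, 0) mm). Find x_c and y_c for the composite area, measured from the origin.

x_c = 60.42 mm, y_c = 95.69 mm

plate: A = 120 × 190 = 22800.00, centroid at (60.00, 95.00).
removed quarter-circle: A = −¼π·15² = -176.71, centroid at (6.37, 6.37).
ΣA = 22623.29 mm²
ΣAx_c = (22800.00)(60.00) + (-176.71)(6.37) = 1366875.00 mm³
ΣAy_c = (22800.00)(95.00) + (-176.71)(6.37) = 2164875.00 mm³
x_c = 1366875.00 / 22623.29 = 60.42 mm
y_c = 2164875.00 / 22623.29 = 95.69 mm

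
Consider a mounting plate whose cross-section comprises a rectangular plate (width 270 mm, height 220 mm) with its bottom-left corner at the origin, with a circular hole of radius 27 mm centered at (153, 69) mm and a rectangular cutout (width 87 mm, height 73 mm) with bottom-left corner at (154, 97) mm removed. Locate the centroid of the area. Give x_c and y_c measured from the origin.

plate: A = 270 × 220 = 59400.00, centroid at (135.00, 110.00).
hole 1: A = −π·27² = -2290.22, centroid at (153.00, 69.00).
hole 2: A = −(87 × 73) = -6351.00, centroid at (197.50, 133.50).
ΣA = 50758.78 mm², ΣAx_c = 6414273.68 mm³, ΣAy_c = 5528116.25 mm³.
x_c = 6414273.68/50758.78 = 126.37 mm; y_c = 5528116.25/50758.78 = 108.91 mm.

x_c = 126.37 mm, y_c = 108.91 mm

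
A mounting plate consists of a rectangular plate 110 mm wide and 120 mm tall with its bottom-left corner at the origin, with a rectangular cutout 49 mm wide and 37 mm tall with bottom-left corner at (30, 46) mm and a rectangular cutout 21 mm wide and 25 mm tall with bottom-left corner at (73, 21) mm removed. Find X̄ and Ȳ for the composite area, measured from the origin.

X̄ = 53.71 mm, Ȳ = 60.53 mm

Part | A | x̄ᵢ | ȳᵢ | A·x̄ᵢ | A·ȳᵢ
plate | 13200.00 | 55.00 | 60.00 | 726000.00 | 792000.00
hole 1 | -1813.00 | 54.50 | 64.50 | -98808.50 | -116938.50
hole 2 | -525.00 | 83.50 | 33.50 | -43837.50 | -17587.50
Σ | 10862.00 |  |  | 583354.00 | 657474.00
X̄ = 583354.00 / 10862.00 = 53.71 mm
Ȳ = 657474.00 / 10862.00 = 60.53 mm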